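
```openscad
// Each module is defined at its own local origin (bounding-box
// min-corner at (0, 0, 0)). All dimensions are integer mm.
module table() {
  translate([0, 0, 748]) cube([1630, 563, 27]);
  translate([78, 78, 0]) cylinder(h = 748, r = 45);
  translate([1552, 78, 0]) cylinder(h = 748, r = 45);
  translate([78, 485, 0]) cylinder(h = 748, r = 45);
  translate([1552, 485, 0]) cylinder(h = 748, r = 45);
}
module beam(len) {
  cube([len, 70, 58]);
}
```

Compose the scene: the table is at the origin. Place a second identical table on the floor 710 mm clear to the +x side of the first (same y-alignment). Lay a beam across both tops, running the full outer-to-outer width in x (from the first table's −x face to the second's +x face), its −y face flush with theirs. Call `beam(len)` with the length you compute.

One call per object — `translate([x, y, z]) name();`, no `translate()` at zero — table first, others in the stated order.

table();
translate([2340, 0, 0]) table();
translate([0, 0, 775]) beam(3970);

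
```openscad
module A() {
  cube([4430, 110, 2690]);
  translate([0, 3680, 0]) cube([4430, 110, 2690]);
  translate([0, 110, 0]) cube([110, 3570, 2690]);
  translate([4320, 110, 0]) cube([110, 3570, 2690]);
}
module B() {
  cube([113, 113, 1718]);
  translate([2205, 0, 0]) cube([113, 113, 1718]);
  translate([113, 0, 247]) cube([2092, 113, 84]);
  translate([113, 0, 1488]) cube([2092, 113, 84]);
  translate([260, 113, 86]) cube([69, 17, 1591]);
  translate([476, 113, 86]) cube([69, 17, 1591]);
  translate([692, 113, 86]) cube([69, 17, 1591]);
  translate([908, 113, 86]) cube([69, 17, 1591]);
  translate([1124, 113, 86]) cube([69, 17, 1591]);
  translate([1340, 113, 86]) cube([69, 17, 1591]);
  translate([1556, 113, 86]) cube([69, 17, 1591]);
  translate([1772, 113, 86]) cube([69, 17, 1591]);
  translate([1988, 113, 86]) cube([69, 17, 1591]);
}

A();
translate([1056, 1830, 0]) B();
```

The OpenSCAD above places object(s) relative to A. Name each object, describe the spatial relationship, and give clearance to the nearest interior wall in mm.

Clearances: x = 946, y = 1720; minimum 946 mm.

A is a house frame. B is a fence section. The fence section sits inside the house frame, centred. The clearance to the nearest interior wall is 946 mm.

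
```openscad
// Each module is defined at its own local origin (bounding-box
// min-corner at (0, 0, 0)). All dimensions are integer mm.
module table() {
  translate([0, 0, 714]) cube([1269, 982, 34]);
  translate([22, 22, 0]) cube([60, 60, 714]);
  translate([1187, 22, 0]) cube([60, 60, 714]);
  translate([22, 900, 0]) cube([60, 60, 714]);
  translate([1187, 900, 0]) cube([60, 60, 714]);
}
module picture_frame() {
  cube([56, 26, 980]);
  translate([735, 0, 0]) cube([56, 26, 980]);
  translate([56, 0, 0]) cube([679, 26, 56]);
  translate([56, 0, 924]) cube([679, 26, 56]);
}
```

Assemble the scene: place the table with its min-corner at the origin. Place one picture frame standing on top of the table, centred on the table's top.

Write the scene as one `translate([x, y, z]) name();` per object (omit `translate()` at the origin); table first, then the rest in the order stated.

table();
translate([239, 478, 748]) picture_frame();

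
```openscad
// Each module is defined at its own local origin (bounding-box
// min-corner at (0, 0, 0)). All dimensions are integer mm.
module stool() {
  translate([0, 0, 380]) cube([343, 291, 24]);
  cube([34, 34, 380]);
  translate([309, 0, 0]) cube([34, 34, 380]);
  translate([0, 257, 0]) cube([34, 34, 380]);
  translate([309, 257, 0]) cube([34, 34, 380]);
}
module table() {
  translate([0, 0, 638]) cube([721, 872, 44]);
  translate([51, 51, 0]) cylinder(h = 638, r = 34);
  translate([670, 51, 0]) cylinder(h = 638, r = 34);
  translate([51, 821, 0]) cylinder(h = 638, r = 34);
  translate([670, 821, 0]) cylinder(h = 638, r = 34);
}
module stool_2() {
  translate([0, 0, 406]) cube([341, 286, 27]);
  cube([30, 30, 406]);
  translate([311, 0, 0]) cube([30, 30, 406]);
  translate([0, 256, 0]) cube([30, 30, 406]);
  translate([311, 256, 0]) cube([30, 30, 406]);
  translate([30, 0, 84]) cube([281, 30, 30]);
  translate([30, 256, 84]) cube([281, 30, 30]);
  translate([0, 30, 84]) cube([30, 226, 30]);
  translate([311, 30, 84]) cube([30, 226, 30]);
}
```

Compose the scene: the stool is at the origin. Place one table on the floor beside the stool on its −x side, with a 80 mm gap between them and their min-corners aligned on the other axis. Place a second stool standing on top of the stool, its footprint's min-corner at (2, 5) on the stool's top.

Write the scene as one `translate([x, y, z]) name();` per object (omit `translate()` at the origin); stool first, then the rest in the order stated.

stool();
translate([-801, 0, 0]) table();
translate([2, 5, 404]) stool_2();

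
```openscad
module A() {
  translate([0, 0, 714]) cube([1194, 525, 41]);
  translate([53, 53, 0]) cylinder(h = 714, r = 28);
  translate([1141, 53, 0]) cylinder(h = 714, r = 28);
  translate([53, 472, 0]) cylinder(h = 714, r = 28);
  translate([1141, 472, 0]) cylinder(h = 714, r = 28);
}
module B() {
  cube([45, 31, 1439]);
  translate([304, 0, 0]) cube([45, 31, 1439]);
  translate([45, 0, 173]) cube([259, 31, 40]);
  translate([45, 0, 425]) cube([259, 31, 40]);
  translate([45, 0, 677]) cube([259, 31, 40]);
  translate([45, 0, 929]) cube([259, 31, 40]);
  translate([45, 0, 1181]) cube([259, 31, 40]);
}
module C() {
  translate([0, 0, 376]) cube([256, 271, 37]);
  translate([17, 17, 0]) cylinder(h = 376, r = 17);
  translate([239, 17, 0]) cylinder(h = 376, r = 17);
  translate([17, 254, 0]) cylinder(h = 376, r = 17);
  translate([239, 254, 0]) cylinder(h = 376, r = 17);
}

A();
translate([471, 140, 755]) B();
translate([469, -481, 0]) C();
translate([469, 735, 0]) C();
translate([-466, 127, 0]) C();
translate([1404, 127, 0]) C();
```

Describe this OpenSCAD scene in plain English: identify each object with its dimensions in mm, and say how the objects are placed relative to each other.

A is a table: top 1194 mm (x) × 525 mm (y), 41 mm thick, upper face at z = 755 mm, on four round legs of 56 mm diameter, each leg's bounding box inset 25 mm from the nearest pair of top edges, running from z = 0 to the bottom of the top.

B is a wooden ladder with two side rails of 45×31 mm section and 1439 mm height, set 349 mm apart overall. Between them run 5 rectangular rungs (31 mm deep, 40 mm thick), front faces flush with the rails' −y face. The bottom of the first rung is 173 mm above the floor and each subsequent rung is 252 mm higher than the one below.

C is a four-legged stool. The seat is a 256×271×37 mm slab whose top surface is at z = 413 mm; four round legs, each 34 mm in diameter, run from the floor (z = 0) to the underside of the seat, each leg's axis is inset half a diameter from the nearest pair of seat edges (so the leg's bounding box is flush with the corner).

The ladder is on top of the table. Four stools sit around the table at the −y, +y, −x, +x sides.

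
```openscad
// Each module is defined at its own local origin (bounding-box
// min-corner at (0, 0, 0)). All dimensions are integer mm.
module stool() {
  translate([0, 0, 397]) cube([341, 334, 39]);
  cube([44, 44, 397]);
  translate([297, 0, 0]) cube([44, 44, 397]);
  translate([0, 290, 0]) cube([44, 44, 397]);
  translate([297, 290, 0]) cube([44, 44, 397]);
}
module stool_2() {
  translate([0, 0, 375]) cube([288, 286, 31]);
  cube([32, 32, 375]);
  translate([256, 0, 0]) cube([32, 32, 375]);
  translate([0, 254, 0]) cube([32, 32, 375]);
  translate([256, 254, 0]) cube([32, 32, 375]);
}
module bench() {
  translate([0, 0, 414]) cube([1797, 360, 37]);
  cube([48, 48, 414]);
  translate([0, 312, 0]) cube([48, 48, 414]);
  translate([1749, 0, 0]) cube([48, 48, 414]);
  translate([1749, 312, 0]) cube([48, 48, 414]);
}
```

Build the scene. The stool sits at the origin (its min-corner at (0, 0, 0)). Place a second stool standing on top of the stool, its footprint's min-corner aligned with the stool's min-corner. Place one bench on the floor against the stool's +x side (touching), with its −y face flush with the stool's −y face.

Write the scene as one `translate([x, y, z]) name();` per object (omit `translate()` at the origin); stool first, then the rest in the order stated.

stool();
translate([0, 0, 436]) stool_2();
translate([341, 0, 0]) bench();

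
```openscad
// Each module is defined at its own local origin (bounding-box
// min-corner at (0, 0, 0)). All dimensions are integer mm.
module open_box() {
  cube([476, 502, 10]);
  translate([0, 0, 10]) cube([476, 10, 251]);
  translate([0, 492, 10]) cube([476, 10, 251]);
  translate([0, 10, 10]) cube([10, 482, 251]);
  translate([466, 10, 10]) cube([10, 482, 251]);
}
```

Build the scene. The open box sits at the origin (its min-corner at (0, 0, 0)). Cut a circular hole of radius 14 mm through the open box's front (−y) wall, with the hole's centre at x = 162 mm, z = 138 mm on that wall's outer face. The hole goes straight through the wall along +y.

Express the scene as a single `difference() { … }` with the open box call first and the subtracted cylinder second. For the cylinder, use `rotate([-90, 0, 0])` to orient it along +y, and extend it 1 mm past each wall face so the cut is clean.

difference() {
  open_box();
  translate([162, -1, 138]) rotate([-90, 0, 0]) cylinder(h = 12, r = 14);
}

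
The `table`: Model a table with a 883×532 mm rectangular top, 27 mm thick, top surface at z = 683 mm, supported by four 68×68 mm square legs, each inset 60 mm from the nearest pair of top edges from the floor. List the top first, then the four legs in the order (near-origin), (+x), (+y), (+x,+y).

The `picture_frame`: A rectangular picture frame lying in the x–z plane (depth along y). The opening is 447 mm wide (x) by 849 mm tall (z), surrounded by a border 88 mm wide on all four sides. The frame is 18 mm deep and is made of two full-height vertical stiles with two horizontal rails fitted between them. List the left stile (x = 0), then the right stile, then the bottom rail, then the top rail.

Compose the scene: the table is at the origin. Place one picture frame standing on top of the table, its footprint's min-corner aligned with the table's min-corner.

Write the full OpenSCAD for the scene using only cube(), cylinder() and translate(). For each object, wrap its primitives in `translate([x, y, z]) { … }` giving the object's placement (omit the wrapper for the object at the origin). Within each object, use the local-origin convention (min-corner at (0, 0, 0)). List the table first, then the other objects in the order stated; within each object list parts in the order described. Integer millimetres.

translate([0, 0, 656]) cube([883, 532, 27]);
translate([60, 60, 0]) cube([68, 68, 656]);
translate([755, 60, 0]) cube([68, 68, 656]);
translate([60, 404, 0]) cube([68, 68, 656]);
translate([755, 404, 0]) cube([68, 68, 656]);
translate([0, 0, 683]) {
  cube([88, 18, 1025]);
  translate([535, 0, 0]) cube([88, 18, 1025]);
  translate([88, 0, 0]) cube([447, 18, 88]);
  translate([88, 0, 937]) cube([447, 18, 88]);
}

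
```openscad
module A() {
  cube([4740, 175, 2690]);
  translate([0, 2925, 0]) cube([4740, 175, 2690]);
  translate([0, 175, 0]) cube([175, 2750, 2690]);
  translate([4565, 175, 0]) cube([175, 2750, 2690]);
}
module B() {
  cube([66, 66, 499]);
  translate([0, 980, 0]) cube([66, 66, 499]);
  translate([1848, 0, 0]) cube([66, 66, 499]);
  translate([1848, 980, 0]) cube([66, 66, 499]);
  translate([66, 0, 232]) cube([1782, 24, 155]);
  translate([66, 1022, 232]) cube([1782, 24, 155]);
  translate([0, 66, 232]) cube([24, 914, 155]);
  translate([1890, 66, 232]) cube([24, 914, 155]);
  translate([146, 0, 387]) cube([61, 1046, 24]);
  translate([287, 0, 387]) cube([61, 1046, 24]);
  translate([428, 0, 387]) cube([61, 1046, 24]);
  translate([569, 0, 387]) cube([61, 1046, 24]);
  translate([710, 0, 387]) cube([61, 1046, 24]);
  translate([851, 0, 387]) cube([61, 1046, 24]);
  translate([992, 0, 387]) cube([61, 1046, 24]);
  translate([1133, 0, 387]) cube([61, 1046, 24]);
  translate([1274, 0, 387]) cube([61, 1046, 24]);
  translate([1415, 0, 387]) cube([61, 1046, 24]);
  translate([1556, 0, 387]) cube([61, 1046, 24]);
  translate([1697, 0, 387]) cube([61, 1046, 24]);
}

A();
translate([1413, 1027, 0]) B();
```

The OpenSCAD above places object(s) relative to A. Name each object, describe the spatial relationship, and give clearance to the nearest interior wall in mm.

A is a house frame. B is a bed frame. The bed frame sits inside the house frame, centred. The clearance to the nearest interior wall is 852 mm.

Clearances: x = 1238, y = 852; minimum 852 mm.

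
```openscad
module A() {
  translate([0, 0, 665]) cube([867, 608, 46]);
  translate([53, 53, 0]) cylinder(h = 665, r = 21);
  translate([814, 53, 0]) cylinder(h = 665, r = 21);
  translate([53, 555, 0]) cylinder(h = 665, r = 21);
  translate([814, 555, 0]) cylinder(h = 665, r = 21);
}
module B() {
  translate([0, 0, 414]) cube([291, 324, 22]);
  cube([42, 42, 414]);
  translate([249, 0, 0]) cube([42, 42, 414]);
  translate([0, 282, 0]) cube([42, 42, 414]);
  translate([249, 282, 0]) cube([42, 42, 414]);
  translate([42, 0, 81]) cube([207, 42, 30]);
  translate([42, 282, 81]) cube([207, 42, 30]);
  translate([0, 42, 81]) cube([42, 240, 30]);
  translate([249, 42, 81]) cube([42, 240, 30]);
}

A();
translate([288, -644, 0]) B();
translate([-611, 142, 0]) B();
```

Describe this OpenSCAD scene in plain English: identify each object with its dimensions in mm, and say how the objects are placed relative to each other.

A is a table: top 867 mm (x) × 608 mm (y), 46 mm thick, upper face at z = 711 mm, on four round legs of 42 mm diameter, each leg's bounding box inset 32 mm from the nearest pair of top edges, running from z = 0 to the bottom of the top.

B is a four-legged stool. The seat is 291×324 mm, 22 mm thick, top at z = 436 mm. It stands on four square legs, each 42×42 mm in cross-section, from z = 0 to the seat underside, each flush with a corner of the seat. Four stretchers, 42 mm wide and 30 mm tall, connect adjacent legs with their undersides at z = 81 mm, each running between the inner faces of the legs it joins and aligned with the legs' outer faces on the other axis.

Two stools sit around the table at the −y, −x sides.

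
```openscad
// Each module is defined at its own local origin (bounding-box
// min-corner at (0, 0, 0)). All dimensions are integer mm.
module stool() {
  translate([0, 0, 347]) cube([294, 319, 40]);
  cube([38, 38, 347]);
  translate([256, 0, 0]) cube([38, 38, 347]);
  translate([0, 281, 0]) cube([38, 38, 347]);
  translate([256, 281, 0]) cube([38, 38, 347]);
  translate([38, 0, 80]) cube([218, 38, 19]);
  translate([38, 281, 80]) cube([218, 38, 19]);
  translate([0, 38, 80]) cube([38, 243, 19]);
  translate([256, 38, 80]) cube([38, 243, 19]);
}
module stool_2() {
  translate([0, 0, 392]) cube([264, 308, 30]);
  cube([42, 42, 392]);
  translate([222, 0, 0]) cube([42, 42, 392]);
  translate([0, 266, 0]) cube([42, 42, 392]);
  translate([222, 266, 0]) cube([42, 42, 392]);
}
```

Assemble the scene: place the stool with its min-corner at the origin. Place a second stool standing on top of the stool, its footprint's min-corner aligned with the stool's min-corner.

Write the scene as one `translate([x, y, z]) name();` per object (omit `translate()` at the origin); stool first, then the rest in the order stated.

stool();
translate([0, 0, 387]) stool_2();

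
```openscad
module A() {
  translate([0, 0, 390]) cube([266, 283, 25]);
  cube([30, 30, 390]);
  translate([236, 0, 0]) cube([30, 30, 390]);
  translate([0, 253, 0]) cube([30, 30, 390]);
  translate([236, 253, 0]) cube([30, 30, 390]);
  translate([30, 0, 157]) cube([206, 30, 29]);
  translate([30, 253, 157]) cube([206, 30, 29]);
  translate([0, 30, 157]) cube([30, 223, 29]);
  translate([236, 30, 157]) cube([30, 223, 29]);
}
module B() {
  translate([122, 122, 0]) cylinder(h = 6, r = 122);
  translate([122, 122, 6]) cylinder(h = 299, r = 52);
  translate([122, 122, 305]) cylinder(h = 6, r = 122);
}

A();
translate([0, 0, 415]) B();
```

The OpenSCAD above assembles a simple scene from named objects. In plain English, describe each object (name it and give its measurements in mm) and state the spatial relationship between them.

A is a simple wooden stool: a rectangular seat 266 mm (x) by 283 mm (y), 25 mm thick, top face at z = 415 mm, on four square legs, each 30×30 mm in cross-section. The legs rest on z = 0, each flush with a corner of the seat. Four stretchers, 30 mm wide and 29 mm tall, connect adjacent legs with their undersides at z = 157 mm, each running between the inner faces of the legs it joins and aligned with the legs' outer faces on the other axis.

B is a spool: two coaxial disc flanges of radius 122 mm and thickness 6 mm, joined by a core cylinder of radius 52 mm and height 299 mm. The lower flange rests on z = 0 and the three cylinders share a vertical axis.

The spool is on top of the stool.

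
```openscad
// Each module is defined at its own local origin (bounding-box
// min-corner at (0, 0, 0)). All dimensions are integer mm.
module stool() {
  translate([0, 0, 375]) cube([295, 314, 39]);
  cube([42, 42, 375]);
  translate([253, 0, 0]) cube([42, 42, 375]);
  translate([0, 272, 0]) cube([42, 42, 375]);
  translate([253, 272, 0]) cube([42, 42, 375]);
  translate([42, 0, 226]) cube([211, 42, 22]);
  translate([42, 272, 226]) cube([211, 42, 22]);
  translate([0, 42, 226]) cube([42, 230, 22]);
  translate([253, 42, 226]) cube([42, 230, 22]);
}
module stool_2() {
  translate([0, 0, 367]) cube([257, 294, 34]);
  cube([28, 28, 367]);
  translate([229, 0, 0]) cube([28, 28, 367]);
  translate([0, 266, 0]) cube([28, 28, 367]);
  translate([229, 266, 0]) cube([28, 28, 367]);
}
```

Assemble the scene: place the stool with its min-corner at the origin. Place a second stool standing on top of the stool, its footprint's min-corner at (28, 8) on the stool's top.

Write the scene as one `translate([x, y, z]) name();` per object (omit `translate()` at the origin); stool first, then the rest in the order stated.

stool();
translate([28, 8, 414]) stool_2();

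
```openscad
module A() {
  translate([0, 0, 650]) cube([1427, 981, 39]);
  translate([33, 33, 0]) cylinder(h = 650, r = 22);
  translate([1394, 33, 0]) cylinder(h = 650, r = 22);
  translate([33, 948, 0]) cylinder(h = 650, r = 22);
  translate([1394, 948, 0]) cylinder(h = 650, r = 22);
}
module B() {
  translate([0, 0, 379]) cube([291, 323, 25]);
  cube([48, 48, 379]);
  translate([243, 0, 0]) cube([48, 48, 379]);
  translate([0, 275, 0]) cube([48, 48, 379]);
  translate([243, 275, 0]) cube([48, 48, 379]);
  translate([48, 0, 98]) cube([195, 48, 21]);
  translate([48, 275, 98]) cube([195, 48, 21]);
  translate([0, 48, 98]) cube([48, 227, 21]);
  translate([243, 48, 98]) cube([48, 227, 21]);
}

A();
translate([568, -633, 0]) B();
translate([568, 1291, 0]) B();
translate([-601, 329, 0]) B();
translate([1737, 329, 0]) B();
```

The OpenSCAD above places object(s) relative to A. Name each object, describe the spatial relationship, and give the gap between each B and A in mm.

A is a table. B is a stool. Four stools sit around the table at the −y, +y, −x, +x sides. The gap between each stool and the table is 310 mm.

Each stool's nearest face is 310 mm from the table's bounding box.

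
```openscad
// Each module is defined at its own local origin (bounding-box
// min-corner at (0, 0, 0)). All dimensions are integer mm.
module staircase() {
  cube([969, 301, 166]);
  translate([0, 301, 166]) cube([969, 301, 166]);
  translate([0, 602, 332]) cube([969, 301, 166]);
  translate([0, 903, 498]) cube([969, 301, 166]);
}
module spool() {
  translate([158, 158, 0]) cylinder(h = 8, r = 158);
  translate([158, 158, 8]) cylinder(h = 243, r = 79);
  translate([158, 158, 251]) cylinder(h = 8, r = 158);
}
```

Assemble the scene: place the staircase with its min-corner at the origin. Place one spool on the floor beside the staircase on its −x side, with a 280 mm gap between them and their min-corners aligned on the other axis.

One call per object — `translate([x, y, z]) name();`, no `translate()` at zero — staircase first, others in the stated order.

staircase();
translate([-596, 0, 0]) spool();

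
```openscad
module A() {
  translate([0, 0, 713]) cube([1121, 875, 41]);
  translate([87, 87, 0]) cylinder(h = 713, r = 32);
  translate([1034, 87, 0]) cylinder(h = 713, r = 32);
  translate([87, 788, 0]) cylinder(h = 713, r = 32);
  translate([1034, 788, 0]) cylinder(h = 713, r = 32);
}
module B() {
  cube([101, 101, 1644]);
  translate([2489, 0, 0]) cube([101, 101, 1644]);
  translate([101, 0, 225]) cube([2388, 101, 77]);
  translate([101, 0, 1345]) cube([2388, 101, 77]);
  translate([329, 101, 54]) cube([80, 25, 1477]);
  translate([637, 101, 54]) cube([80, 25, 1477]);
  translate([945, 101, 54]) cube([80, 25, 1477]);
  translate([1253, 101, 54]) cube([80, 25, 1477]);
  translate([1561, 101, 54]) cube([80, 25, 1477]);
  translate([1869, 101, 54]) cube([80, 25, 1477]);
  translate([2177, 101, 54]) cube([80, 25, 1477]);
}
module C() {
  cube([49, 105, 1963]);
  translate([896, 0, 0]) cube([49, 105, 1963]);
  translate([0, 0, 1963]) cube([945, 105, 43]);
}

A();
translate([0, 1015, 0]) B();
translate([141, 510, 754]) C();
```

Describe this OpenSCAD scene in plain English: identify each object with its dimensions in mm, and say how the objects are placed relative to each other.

A is a table: top 1121 mm (x) × 875 mm (y), 41 mm thick, upper face at z = 754 mm, on four round legs of 64 mm diameter, each leg's bounding box inset 55 mm from the nearest pair of top edges, running from z = 0 to the bottom of the top.

B is a fence section. Two 101×101 mm posts, 1644 mm tall, stand on the floor with a clear span of 2388 mm between their inner faces. Two horizontal rails of 101×77 mm section span the gap between the posts with their undersides at z = 225 mm and z = 1345 mm, flush with the posts' −y face. 7 pickets, each 80 mm wide, 25 mm thick and 1477 mm tall, are fixed to the +y face of the rails with their bottoms at z = 54 mm, evenly spaced across the span with equal gaps (rounded down to the nearest mm) at the −x end and between each pair — any rounding remainder accumulates at the +x end.

C is a rectangular door frame: two vertical jambs of 49×105 mm section, 1963 mm tall, with a clear opening 847 mm wide between their inner faces. A header 43 mm tall and 105 mm deep lies on top of the jambs and spans the full outside width.

The fence section is on the floor beside the table on its +y side. The door frame is on top of the table.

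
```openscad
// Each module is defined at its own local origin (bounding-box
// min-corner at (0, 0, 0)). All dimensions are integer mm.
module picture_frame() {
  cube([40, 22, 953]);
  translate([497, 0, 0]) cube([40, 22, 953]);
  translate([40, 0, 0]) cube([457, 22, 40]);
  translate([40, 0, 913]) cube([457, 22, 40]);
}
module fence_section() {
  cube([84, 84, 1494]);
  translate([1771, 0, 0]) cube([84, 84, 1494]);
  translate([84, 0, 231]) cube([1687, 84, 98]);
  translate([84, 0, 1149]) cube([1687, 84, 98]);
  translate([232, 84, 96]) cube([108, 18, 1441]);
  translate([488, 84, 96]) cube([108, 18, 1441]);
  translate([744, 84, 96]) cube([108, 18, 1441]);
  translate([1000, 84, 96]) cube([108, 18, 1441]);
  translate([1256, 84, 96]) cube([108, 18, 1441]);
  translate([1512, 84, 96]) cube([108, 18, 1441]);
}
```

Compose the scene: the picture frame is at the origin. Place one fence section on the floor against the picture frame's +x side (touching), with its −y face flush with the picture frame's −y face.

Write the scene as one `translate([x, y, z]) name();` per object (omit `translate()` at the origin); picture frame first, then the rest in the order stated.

picture_frame();
translate([537, 0, 0]) fence_section();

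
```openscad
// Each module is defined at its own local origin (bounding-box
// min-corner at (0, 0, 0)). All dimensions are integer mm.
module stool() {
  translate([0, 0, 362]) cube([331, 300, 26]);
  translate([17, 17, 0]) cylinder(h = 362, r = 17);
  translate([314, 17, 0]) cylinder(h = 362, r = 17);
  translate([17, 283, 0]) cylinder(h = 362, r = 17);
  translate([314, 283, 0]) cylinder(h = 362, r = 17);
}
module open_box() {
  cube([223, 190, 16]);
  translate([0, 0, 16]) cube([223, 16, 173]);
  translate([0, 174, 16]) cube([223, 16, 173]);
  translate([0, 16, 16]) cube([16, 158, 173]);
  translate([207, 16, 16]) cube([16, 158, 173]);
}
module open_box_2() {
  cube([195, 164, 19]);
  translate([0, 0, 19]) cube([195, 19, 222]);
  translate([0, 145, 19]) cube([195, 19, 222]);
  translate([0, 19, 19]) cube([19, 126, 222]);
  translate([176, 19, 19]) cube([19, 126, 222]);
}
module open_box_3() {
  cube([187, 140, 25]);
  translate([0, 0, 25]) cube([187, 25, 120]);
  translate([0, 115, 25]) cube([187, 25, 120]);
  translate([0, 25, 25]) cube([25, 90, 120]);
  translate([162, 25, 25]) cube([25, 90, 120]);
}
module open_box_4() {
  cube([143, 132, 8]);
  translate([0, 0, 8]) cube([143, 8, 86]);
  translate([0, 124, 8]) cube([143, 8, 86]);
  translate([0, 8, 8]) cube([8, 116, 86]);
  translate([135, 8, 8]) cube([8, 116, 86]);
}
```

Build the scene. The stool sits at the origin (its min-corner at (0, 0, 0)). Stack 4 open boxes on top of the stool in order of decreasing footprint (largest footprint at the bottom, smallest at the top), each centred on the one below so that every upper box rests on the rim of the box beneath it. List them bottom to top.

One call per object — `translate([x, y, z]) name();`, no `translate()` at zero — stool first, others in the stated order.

stool();
translate([54, 55, 388]) open_box();
translate([68, 68, 577]) open_box_2();
translate([72, 80, 818]) open_box_3();
translate([94, 84, 963]) open_box_4();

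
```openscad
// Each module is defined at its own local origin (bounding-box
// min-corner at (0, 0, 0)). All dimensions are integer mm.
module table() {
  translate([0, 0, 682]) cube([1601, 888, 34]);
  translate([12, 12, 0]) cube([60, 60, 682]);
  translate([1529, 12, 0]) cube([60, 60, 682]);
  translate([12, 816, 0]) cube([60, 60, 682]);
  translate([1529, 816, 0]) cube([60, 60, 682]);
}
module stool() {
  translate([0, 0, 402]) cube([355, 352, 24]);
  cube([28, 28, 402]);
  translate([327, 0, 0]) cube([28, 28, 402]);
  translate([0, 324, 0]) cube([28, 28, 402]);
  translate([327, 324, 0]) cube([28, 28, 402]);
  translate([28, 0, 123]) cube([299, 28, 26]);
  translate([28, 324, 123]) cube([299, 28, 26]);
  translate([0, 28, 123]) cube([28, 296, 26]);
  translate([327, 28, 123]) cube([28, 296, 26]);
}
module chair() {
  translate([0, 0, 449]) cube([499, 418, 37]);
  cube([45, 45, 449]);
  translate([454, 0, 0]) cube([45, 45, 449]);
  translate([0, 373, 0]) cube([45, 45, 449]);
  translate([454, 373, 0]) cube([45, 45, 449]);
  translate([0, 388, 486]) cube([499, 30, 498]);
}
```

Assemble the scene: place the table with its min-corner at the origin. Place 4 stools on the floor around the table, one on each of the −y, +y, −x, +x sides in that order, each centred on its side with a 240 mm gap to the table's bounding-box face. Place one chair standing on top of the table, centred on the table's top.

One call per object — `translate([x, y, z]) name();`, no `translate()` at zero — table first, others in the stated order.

table();
translate([623, -592, 0]) stool();
translate([623, 1128, 0]) stool();
translate([-595, 268, 0]) stool();
translate([1841, 268, 0]) stool();
translate([551, 235, 716]) chair();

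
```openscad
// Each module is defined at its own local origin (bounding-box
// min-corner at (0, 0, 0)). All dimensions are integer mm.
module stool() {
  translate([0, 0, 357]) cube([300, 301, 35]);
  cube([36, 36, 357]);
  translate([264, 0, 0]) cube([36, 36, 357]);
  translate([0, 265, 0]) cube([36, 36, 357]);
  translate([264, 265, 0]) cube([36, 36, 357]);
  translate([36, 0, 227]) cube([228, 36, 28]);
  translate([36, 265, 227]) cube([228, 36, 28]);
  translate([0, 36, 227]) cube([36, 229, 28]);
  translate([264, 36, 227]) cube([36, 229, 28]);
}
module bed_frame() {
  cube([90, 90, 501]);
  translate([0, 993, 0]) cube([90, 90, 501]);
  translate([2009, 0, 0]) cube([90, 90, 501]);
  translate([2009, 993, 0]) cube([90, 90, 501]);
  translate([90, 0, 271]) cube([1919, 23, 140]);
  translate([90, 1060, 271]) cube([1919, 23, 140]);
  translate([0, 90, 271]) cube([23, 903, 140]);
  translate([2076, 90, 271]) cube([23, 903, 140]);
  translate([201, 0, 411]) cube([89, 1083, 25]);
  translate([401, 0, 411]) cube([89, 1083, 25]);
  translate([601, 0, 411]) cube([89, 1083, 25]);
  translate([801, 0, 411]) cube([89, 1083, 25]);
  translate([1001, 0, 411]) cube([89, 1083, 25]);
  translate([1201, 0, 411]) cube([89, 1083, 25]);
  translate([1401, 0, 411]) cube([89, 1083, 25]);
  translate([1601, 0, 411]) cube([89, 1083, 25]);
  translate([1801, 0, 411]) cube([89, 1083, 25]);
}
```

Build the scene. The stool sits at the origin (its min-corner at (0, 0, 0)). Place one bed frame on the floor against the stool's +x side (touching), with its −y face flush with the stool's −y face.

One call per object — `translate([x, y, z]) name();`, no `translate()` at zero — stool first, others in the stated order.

stool();
translate([300, 0, 0]) bed_frame();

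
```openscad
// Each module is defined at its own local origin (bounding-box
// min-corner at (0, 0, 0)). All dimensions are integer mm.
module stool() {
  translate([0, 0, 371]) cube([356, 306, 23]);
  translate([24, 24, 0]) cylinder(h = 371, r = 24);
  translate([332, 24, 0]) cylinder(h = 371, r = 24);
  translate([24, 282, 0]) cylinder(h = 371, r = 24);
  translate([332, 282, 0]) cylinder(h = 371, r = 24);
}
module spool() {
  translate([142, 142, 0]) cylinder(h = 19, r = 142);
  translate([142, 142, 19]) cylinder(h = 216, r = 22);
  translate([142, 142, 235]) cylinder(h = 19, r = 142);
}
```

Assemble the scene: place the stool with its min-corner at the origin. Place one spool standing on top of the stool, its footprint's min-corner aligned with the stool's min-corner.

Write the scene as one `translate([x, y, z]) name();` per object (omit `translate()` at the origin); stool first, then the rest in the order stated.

stool();
translate([0, 0, 394]) spool();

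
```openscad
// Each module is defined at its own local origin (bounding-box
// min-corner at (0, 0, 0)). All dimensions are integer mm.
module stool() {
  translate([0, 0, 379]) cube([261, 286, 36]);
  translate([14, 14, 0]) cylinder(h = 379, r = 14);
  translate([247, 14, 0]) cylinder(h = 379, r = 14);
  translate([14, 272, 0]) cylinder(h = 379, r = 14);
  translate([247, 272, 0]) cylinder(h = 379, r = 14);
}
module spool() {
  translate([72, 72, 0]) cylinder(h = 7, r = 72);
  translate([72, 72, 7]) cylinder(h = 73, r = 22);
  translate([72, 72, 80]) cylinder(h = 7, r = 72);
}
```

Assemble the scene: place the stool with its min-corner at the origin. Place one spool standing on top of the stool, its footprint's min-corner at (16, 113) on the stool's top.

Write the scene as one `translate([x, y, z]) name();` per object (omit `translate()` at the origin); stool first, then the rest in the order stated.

stool();
translate([16, 113, 415]) spool();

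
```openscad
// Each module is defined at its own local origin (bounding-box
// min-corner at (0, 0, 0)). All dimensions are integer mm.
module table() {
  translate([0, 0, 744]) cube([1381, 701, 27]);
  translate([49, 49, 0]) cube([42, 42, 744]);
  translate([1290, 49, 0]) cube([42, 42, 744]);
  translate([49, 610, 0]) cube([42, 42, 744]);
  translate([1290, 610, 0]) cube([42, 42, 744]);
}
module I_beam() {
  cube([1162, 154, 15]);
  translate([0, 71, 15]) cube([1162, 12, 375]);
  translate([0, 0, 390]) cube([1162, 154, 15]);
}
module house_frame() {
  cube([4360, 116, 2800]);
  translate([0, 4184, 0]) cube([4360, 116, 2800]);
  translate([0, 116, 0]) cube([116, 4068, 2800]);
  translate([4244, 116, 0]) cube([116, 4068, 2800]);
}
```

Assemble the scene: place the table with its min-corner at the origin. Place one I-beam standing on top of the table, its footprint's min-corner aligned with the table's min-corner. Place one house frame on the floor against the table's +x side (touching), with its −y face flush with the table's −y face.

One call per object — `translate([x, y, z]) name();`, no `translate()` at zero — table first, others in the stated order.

table();
translate([0, 0, 771]) I_beam();
translate([1381, 0, 0]) house_frame();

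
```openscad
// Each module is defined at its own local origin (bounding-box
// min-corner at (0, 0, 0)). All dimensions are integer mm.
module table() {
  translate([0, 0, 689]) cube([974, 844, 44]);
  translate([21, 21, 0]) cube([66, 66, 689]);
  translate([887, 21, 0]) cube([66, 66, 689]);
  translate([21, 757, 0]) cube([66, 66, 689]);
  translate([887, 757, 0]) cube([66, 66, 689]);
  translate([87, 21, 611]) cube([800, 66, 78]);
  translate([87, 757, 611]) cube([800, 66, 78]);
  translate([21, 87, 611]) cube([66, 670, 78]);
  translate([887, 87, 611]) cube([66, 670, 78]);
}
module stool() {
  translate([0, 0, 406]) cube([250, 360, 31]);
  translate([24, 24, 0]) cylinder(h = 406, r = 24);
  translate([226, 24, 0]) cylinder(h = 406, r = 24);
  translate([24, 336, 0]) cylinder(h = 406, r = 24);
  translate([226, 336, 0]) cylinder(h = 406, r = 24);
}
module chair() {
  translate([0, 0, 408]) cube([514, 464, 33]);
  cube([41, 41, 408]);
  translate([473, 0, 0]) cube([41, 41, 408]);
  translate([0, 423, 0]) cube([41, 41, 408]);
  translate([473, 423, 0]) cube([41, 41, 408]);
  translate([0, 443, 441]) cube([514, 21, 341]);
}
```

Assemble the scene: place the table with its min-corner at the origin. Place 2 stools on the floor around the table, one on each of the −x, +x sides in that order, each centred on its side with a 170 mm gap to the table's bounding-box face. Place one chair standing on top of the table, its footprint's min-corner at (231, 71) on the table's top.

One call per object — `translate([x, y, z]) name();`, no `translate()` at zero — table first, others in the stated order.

table();
translate([-420, 242, 0]) stool();
translate([1144, 242, 0]) stool();
translate([231, 71, 733]) chair();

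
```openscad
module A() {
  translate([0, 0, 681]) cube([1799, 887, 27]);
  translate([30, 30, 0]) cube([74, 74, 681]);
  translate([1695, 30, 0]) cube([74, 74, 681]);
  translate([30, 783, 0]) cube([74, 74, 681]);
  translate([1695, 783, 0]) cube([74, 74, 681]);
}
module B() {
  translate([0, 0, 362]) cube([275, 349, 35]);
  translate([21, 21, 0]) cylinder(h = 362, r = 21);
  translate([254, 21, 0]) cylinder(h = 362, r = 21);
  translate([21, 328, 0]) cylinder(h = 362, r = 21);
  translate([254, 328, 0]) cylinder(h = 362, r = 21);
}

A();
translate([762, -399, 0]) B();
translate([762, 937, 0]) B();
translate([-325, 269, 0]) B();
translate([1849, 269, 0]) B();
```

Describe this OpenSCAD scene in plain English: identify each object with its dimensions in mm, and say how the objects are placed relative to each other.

A is a table: top 1799 mm (x) × 887 mm (y), 27 mm thick, upper face at z = 708 mm, on four 74×74 mm square legs, each inset 30 mm from the nearest pair of top edges, running from z = 0 to the bottom of the top.

B is a four-legged stool. The seat is a 275×349×35 mm slab whose top surface is at z = 397 mm; four round legs, each 42 mm in diameter, run from the floor (z = 0) to the underside of the seat, each leg's axis is inset half a diameter from the nearest pair of seat edges (so the leg's bounding box is flush with the corner).

Four stools sit around the table at the −y, +y, −x, +x sides.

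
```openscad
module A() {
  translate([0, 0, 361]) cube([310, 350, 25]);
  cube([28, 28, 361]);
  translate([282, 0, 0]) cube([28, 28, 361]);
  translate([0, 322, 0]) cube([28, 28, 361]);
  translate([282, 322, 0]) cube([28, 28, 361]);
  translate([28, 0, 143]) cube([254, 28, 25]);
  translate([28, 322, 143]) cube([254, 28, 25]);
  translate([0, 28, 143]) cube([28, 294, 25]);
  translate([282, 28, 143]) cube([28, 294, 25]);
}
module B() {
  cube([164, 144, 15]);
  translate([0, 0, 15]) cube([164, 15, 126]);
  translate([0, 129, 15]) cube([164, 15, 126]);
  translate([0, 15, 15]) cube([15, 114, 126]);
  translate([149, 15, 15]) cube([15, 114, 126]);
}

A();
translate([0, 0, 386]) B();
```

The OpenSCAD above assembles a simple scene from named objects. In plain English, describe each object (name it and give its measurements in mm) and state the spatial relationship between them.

A is a four-legged stool. The seat is a 310×350×25 mm slab whose top surface is at z = 386 mm; four square legs, each 28×28 mm in cross-section, run from the floor (z = 0) to the underside of the seat, each flush with a corner of the seat. Four stretchers, 28 mm wide and 25 mm tall, connect adjacent legs with their undersides at z = 143 mm, each running between the inner faces of the legs it joins and aligned with the legs' outer faces on the other axis.

B is an open-topped rectangular box: outside dimensions 164×144×141 mm, with a uniform wall and base thickness of 15 mm. The base is a full 164×144 slab on the floor; four walls sit on top of the base. The front and back walls (the −y and +y sides) span the full width; the two side walls fit between them.

The open box is on top of the stool.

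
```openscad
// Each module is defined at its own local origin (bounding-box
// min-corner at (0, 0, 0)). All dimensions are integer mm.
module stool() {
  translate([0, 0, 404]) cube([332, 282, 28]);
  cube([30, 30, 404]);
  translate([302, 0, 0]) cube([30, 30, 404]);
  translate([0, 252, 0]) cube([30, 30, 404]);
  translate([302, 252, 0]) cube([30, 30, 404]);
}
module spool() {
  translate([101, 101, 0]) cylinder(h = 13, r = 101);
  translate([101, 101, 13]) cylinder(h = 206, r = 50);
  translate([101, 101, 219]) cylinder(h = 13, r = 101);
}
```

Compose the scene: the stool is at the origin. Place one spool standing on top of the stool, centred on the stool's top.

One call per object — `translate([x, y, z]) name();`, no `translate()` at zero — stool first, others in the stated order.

stool();
translate([65, 40, 432]) spool();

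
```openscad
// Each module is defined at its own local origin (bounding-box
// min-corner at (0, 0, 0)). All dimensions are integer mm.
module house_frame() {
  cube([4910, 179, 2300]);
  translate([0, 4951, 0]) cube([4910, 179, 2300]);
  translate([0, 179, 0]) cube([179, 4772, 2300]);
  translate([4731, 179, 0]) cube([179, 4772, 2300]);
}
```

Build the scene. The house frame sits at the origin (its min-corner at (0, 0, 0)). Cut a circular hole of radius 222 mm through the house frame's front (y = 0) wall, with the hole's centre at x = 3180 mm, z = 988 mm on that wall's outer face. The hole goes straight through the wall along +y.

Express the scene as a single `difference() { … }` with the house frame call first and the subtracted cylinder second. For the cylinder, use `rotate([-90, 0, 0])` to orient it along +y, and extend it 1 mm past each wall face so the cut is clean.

difference() {
  house_frame();
  translate([3180, -1, 988]) rotate([-90, 0, 0]) cylinder(h = 181, r = 222);
}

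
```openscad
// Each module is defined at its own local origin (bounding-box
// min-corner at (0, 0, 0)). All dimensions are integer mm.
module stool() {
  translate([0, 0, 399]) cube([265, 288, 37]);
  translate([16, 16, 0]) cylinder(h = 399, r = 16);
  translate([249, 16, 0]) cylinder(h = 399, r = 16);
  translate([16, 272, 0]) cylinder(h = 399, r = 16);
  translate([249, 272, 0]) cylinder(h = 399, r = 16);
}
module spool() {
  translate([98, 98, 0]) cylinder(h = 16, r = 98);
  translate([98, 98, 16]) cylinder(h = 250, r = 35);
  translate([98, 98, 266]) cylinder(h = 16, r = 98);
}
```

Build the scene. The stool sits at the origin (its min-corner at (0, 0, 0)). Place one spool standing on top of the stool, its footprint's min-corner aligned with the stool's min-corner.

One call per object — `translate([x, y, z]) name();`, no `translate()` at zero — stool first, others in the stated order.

stool();
translate([0, 0, 436]) spool();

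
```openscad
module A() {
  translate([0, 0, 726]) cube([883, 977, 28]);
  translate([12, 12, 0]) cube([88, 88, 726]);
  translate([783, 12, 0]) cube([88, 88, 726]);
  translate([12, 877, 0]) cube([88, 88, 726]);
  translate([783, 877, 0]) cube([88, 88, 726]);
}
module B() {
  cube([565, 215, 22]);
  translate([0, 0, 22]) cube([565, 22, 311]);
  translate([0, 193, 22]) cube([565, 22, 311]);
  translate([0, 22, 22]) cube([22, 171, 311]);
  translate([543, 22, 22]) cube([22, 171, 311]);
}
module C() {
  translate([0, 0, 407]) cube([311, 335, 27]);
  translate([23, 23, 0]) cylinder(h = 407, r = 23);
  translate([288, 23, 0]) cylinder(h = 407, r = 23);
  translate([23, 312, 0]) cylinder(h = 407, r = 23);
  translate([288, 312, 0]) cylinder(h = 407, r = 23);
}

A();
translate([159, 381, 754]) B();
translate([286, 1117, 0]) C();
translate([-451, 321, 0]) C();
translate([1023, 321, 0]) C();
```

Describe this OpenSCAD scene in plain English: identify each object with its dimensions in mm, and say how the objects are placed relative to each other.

A is a table with a 883×977 mm rectangular top, 28 mm thick, top surface at z = 754 mm, supported by four 88×88 mm square legs, each inset 12 mm from the nearest pair of top edges, running from the floor.

B is an open storage box with external size 565×215×333 mm and wall thickness 22 mm (the base is also 22 mm thick). The base covers the whole footprint; the four walls stand on the base, with the y-facing walls full-width and the x-facing walls fitting between their inner faces.

C is a four-legged stool. The seat is a 311×335×27 mm slab whose top surface is at z = 434 mm; four round legs, each 46 mm in diameter, run from the floor (z = 0) to the underside of the seat, each leg's axis is inset half a diameter from the nearest pair of seat edges (so the leg's bounding box is flush with the corner).

The open box is on top of the table, centred. Three stools sit around the table at the +y, −x, +x sides.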